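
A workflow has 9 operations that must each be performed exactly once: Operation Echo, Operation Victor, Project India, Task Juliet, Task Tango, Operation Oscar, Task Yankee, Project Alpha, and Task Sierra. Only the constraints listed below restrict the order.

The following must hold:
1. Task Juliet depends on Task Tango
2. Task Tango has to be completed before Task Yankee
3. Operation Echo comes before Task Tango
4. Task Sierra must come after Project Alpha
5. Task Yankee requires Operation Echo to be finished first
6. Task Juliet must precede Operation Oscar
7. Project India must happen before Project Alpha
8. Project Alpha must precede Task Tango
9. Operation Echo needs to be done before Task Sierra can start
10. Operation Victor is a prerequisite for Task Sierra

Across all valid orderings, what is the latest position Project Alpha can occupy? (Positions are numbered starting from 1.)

Every operation that must follow Project Alpha has to come after it. Tracing all chains starting from Project Alpha, those operations are: Task Juliet, Task Tango, Operation Oscar, Task Yankee, Task Sierra — 5 in total.
So at least 5 operations follow Project Alpha, putting Project Alpha no later than position 4. That position is achievable by scheduling everything else first.

4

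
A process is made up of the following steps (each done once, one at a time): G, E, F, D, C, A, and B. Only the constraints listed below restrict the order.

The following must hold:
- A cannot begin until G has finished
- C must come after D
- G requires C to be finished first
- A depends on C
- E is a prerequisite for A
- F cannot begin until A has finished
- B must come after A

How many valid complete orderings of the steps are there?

8

2 steps have no prerequisites (E, D), so any of them could come first.
Enumerating by repeatedly choosing an available step (one whose prerequisites are all placed) gives 8 distinct complete orderings.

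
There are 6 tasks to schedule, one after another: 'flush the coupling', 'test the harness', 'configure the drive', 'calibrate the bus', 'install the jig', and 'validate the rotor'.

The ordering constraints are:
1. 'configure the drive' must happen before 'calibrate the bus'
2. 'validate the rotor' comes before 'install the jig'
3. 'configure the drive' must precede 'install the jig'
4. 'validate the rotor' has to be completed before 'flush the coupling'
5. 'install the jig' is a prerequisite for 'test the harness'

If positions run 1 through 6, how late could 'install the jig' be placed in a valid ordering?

5

Following the constraints forward from 'install the jig', its only required successor is 'test the harness'.
So at least 1 task follows 'install the jig', putting 'install the jig' no later than position 5. That position is achievable by scheduling everything else first.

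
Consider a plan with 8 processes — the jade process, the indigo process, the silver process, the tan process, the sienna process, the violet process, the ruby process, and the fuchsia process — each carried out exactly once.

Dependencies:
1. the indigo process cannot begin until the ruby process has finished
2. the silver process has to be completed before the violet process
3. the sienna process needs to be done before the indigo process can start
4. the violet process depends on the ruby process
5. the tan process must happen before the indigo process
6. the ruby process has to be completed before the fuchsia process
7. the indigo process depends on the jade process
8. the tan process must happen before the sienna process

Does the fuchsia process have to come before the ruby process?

No

There is a chain the ruby process → the fuchsia process, which puts the ruby process before the fuchsia process.
So the fuchsia process does not have to come before the ruby process — it cannot.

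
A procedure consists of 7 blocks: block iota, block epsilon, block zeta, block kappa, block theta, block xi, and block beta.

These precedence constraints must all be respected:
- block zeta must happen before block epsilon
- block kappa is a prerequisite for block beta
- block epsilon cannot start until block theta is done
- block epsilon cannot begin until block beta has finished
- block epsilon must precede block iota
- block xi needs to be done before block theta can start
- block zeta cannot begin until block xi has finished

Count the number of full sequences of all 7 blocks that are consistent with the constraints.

20

The blocks with no prerequisites are block kappa, block xi; any of them can be placed first.
Systematically extending each partial ordering one block at a time and counting, there are 20 complete orderings.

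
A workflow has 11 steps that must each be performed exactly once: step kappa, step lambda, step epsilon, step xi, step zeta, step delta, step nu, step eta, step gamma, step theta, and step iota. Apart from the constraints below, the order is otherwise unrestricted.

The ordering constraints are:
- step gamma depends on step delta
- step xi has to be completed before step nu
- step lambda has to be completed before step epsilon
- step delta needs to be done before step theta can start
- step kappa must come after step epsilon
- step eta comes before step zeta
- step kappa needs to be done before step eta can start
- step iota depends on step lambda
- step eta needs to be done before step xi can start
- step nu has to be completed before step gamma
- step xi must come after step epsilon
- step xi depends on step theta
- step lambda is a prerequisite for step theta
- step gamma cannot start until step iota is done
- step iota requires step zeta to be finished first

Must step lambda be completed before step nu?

Yes

Chaining the stated constraints: step lambda → step theta → step xi → step nu.
So step lambda must precede step nu in any valid ordering.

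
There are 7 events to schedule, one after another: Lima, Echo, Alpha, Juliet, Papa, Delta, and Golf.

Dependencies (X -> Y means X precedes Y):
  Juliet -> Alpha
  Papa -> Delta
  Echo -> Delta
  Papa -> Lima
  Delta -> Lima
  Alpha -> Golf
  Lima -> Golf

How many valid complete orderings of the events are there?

30

3 events have no prerequisites (Echo, Juliet, Papa), so any of them could come first.
Enumerating by repeatedly choosing an available event (one whose prerequisites are all placed) gives 30 distinct complete orderings.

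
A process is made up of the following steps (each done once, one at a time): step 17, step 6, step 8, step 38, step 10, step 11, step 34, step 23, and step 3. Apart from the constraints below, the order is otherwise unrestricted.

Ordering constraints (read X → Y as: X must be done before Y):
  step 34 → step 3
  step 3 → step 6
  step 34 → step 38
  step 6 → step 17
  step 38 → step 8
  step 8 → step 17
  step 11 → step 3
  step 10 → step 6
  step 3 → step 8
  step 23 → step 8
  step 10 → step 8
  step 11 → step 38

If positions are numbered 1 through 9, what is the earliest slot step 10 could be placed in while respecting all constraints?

1

Step 10 has no prerequisites at all, so it can go in position 1.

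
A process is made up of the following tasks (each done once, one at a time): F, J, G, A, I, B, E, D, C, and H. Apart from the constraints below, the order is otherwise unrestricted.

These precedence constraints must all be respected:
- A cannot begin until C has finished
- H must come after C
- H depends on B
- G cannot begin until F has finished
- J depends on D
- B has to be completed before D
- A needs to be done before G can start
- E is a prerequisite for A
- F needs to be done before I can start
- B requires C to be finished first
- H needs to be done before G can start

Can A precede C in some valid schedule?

Following C → A, C must precede A in every valid ordering.
So no valid ordering can have A before C.

No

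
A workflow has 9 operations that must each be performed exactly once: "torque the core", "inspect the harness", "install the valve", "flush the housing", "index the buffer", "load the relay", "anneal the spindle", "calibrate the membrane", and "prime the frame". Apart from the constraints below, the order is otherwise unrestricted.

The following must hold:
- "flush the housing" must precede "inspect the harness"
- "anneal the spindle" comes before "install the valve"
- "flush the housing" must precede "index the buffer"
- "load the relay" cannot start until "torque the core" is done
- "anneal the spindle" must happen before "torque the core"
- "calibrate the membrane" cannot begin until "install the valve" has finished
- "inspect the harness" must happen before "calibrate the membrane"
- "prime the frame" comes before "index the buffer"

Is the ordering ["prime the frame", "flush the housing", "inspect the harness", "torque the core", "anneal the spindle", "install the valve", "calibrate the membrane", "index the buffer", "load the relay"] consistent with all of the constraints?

No

Here "anneal the spindle" comes after "torque the core".
That contradicts the constraint that "anneal the spindle" must precede "torque the core".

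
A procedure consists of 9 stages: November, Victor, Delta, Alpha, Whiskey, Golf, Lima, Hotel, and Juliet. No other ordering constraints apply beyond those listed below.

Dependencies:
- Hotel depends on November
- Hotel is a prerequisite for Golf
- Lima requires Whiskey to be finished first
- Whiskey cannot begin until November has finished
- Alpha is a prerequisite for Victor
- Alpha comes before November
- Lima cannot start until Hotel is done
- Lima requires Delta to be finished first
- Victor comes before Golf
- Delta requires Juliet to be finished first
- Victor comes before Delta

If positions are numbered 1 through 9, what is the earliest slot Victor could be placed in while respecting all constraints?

2

The only stage forced before Victor (directly or transitively) is Alpha.
So at minimum 1 stage comes before Victor, putting Victor no earlier than position 2. That position is achievable by scheduling exactly that predecessor first.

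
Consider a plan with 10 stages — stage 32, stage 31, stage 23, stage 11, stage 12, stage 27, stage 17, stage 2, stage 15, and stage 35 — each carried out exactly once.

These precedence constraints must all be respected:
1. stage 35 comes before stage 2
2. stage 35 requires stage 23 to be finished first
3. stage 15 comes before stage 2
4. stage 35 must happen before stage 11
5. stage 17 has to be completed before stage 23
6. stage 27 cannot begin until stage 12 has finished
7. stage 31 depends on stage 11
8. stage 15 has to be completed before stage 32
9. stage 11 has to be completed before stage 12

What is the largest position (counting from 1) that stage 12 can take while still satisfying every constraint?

Following the constraints forward from stage 12, its only required successor is stage 27.
With 1 mandatory successor out of 10 stages total, the latest slot for stage 12 is 10−1 = 9, and it's reachable by doing all non-successors before stage 12.

9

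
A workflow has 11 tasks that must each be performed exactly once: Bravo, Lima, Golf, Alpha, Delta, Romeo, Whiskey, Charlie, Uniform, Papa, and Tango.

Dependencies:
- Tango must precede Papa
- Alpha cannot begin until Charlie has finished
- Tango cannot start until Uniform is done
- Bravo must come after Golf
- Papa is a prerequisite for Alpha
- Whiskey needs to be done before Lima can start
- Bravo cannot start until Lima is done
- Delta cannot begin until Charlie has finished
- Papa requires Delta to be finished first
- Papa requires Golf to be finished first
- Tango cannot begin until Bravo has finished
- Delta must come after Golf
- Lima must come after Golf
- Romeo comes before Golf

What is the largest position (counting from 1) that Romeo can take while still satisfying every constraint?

Every task that must follow Romeo has to come after it. Tracing all chains starting from Romeo, those tasks are: Bravo, Lima, Golf, Alpha, Delta, Papa, Tango — 7 in total.
So at least 7 tasks follow Romeo, putting Romeo no later than position 4. That position is achievable by scheduling everything else first.

4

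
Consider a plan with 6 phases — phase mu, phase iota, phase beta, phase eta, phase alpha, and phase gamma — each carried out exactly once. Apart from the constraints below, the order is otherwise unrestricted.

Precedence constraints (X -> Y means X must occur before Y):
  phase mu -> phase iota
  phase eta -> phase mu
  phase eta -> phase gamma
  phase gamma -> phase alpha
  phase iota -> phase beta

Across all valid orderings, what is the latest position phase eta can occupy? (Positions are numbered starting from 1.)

1

Following every chain forward from phase eta, the phases that must come later are phase mu, phase iota, phase beta, phase alpha, phase gamma — 5 of them.
So at least 5 phases follow phase eta, putting phase eta no later than position 1. That position is achievable by scheduling everything else first.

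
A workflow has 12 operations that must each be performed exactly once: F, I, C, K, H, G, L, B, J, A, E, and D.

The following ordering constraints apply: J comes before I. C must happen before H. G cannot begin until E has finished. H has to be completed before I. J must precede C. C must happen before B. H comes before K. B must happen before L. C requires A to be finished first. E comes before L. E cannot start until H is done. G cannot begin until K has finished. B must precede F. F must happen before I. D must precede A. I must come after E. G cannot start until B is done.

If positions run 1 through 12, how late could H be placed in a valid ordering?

7

Following every chain forward from H, the operations that must come later are I, K, G, L, E — 5 of them.
With 5 mandatory successors out of 12 operations total, the latest slot for H is 12−5 = 7, and it's reachable by doing all non-successors before H.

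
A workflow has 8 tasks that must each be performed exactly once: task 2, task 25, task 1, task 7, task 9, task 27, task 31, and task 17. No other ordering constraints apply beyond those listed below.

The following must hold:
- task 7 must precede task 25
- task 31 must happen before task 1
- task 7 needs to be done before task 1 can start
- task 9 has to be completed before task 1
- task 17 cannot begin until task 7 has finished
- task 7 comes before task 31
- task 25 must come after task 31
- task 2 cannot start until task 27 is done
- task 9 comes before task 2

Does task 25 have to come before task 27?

No

Nothing in the constraints links task 25 and task 27; they are unordered relative to each other.
There exist valid orderings with task 27 before task 25, so task 25 is not required to come first.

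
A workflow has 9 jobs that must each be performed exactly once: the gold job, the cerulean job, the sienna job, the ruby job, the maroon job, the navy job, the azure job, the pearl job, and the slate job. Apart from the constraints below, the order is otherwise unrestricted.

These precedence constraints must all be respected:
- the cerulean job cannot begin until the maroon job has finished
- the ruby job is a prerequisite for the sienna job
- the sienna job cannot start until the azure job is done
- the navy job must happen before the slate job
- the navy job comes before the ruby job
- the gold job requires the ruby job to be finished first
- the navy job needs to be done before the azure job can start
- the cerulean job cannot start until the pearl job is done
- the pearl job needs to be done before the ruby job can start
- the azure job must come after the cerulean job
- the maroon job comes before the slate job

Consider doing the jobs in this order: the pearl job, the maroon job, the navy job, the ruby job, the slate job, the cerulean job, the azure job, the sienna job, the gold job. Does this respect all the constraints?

Checking each listed constraint against this order: for instance, the ruby job is in position 4 and the gold job in position 9, so that constraint holds — and the remaining constraints check out the same way.

Yes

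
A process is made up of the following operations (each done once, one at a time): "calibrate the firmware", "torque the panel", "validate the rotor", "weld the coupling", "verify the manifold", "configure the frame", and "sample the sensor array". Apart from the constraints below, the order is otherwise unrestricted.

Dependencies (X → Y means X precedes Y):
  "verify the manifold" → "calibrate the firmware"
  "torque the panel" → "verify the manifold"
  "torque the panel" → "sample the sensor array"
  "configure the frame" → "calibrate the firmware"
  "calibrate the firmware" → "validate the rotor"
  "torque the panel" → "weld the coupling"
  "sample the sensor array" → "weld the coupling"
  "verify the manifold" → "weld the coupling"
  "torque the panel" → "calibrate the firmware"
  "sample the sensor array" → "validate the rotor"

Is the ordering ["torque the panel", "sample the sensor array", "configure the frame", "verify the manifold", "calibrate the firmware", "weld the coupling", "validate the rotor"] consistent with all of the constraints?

Yes

Going through the constraints one by one, each required predecessor appears earlier in the sequence than its dependent — e.g. "torque the panel" (position 1) is before "weld the coupling" (position 6), as required.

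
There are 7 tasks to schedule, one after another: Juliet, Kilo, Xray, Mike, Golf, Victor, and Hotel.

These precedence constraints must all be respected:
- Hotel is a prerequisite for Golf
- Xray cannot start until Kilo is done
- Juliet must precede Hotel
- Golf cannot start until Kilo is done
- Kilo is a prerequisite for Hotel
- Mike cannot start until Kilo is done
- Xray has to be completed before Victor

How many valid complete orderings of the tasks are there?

90

The tasks with no prerequisites are Juliet, Kilo; any of them can be placed first.
Systematically extending each partial ordering one task at a time and counting, there are 90 complete orderings.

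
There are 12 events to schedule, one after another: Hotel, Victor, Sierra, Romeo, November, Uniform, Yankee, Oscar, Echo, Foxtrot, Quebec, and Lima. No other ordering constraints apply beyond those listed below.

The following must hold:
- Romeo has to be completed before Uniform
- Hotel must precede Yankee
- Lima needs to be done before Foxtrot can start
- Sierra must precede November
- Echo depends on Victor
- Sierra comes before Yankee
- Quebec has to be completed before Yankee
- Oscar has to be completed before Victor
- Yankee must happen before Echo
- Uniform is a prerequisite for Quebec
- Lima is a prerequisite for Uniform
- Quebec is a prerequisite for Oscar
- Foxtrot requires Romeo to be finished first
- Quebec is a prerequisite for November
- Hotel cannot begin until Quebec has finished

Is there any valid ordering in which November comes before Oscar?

Nothing in the constraints forces Oscar before November — there is no chain from Oscar to November.
That means at least one valid schedule has November before Oscar.

Yes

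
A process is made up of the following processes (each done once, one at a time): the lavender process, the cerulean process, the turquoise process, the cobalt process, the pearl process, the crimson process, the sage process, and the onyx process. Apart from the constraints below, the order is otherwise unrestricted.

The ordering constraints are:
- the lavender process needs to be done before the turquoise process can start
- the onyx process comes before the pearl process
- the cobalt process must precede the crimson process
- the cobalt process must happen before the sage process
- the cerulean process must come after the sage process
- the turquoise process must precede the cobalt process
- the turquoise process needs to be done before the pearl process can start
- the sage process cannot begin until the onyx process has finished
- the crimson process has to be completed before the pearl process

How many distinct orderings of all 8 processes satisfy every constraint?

The processes with no prerequisites are the lavender process, the onyx process; any of them can be placed first.
Systematically extending each partial ordering one process at a time and counting, there are 27 complete orderings.

27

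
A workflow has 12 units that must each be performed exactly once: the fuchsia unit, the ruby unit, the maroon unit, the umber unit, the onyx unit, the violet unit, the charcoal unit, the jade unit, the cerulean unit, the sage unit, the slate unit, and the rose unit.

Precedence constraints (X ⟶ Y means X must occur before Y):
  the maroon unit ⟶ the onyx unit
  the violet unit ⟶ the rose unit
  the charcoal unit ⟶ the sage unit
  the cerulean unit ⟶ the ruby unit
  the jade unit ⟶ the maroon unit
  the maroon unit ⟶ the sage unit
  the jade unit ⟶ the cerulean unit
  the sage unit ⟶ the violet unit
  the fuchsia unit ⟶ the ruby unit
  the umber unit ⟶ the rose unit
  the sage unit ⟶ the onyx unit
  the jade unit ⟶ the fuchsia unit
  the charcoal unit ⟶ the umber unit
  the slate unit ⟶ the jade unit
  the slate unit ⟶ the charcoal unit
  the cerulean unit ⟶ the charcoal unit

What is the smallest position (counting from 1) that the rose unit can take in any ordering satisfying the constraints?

Every unit that must precede the rose unit has to come before it. Tracing all chains that end at the rose unit, those units are: the maroon unit, the umber unit, the violet unit, the charcoal unit, the jade unit, the cerulean unit, the sage unit, the slate unit — 8 in total.
So at minimum 8 units come before the rose unit, putting the rose unit no earlier than position 9. That position is achievable by scheduling exactly those predecessors first.

9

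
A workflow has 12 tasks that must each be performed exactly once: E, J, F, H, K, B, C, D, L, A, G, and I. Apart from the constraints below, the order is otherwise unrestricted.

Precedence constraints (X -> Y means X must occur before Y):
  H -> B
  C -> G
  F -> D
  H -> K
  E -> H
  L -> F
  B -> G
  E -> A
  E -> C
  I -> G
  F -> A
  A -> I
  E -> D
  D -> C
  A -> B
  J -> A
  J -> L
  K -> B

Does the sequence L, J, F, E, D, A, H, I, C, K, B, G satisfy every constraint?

The sequence places L ahead of J.
That contradicts the constraint that J must precede L.

No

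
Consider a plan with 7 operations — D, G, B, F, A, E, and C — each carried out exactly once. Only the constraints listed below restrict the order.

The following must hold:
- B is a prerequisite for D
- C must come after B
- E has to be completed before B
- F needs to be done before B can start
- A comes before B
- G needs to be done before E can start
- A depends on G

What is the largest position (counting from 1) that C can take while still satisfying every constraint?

No constraint forces any operation after C, so it can be placed last, in position 7.

7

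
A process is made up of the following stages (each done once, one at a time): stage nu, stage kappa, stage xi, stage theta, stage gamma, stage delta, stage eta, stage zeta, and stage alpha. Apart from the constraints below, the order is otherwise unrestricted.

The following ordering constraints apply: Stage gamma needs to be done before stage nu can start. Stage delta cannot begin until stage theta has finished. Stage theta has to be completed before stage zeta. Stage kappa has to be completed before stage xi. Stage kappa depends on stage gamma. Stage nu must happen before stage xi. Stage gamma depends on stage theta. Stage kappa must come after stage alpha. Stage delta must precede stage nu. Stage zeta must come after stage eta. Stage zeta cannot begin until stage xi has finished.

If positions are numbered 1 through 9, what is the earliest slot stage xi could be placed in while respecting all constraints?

7

Working backwards through the constraints from stage xi, its full set of required predecessors is stage nu, stage kappa, stage theta, stage gamma, stage delta, stage alpha — 6 of them.
So at minimum 6 stages come before stage xi, putting stage xi no earlier than position 7. That position is achievable by scheduling exactly those predecessors first.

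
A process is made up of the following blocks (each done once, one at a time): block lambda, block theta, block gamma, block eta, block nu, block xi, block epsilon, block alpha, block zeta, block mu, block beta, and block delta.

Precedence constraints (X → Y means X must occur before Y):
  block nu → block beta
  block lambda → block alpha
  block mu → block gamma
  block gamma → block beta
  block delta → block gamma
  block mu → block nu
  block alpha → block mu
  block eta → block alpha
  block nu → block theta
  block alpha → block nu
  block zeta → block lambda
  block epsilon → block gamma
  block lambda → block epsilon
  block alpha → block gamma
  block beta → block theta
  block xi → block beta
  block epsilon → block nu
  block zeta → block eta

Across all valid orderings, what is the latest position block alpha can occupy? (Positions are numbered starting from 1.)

7

The blocks that are forced after block alpha, directly or by a chain of constraints, are block theta, block gamma, block nu, block mu, block beta. That's 5 blocks.
With 5 mandatory successors out of 12 blocks total, the latest slot for block alpha is 12−5 = 7, and it's reachable by doing all non-successors before block alpha.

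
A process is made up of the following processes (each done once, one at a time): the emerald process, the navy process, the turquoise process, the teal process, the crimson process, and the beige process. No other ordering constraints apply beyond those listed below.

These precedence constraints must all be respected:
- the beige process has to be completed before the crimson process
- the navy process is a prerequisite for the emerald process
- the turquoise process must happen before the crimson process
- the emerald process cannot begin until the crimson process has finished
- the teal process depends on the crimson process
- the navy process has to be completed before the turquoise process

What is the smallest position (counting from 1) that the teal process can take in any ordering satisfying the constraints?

Working backwards through the constraints from the teal process, its full set of required predecessors is the navy process, the turquoise process, the crimson process, the beige process — 4 of them.
With 4 mandatory predecessors, the earliest the teal process can sit is position 4+1 = 5, and placing just those 4 first achieves it.

5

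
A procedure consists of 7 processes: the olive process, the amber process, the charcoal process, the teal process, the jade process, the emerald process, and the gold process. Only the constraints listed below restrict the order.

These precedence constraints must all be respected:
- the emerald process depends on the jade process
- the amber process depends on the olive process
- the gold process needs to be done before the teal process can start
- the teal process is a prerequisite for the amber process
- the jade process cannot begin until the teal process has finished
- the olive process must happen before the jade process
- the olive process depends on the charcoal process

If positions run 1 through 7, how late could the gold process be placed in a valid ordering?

Every process that must follow the gold process has to come after it. Tracing all chains starting from the gold process, those processes are: the amber process, the teal process, the jade process, the emerald process — 4 in total.
With 4 mandatory successors out of 7 processes total, the latest slot for the gold process is 7−4 = 3, and it's reachable by doing all non-successors before the gold process.

3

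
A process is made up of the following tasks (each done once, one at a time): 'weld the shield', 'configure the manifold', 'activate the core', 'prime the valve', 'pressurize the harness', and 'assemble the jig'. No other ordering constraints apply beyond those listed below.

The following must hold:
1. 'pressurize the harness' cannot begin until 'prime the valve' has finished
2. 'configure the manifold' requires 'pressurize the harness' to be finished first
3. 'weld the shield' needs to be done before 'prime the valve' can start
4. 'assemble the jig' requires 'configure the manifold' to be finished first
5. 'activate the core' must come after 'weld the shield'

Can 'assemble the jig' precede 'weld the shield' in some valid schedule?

There is a dependency chain 'weld the shield' → 'prime the valve' → 'pressurize the harness' → 'configure the manifold' → 'assemble the jig', so 'assemble the jig' always comes after 'weld the shield'.
Hence 'assemble the jig' can never be scheduled before 'weld the shield'.

No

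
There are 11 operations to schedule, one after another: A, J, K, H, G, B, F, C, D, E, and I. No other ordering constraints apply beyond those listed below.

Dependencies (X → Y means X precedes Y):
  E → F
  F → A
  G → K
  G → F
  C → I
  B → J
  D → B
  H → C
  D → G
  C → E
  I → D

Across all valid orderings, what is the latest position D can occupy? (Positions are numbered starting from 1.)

5

The operations that are forced after D, directly or by a chain of constraints, are A, J, K, G, B, F. That's 6 operations.
So at least 6 operations follow D, putting D no later than position 5. That position is achievable by scheduling everything else first.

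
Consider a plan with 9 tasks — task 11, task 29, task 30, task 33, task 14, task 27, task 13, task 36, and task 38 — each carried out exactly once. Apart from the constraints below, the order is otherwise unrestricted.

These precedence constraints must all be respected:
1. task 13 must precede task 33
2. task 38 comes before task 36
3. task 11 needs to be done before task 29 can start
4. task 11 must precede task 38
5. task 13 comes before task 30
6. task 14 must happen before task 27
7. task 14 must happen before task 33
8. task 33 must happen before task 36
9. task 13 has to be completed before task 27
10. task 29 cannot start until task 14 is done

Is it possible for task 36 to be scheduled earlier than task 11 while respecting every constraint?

No

The constraints give a chain task 11 → task 38 → task 36, which forces task 11 before task 36.
Hence task 36 can never be scheduled before task 11.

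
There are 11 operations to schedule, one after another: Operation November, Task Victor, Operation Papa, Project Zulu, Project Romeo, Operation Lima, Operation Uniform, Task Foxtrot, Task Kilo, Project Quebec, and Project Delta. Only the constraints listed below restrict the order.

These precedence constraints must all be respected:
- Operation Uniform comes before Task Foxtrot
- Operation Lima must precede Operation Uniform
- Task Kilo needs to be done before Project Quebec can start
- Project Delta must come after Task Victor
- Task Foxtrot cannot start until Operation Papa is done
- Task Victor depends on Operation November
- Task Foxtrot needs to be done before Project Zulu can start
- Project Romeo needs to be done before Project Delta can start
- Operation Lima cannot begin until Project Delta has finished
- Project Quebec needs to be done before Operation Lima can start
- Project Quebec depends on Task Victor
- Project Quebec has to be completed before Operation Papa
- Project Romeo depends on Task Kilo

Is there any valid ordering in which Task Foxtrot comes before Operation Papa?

No

There is a dependency chain Operation Papa → Task Foxtrot, so Task Foxtrot always comes after Operation Papa.
Hence Task Foxtrot can never be scheduled before Operation Papa.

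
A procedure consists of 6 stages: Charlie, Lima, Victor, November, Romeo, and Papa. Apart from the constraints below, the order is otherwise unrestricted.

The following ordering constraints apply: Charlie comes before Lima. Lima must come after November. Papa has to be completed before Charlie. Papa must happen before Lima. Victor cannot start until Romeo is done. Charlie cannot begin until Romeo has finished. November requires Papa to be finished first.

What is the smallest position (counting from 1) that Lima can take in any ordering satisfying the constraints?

Working backwards through the constraints from Lima, its full set of required predecessors is Charlie, November, Romeo, Papa — 4 of them.
With 4 mandatory predecessors, the earliest Lima can sit is position 4+1 = 5, and placing just those 4 first achieves it.

5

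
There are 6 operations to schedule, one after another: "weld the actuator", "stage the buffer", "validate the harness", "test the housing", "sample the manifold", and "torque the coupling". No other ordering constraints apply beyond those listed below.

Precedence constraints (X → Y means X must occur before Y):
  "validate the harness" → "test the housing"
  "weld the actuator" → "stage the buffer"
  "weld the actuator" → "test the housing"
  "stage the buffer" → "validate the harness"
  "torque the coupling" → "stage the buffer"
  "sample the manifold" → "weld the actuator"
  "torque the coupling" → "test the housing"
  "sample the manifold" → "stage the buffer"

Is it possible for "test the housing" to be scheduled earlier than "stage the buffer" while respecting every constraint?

There is a dependency chain "stage the buffer" → "validate the harness" → "test the housing", so "test the housing" always comes after "stage the buffer".
So no valid ordering can have "test the housing" before "stage the buffer".

No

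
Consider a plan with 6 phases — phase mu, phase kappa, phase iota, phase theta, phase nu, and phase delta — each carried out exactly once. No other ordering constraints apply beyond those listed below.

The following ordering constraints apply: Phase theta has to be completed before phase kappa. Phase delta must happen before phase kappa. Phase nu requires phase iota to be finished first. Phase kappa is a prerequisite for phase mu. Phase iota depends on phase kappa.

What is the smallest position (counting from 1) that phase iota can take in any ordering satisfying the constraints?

Working backwards through the constraints from phase iota, its full set of required predecessors is phase kappa, phase theta, phase delta — 3 of them.
So at minimum 3 phases come before phase iota, putting phase iota no earlier than position 4. That position is achievable by scheduling exactly those predecessors first.

4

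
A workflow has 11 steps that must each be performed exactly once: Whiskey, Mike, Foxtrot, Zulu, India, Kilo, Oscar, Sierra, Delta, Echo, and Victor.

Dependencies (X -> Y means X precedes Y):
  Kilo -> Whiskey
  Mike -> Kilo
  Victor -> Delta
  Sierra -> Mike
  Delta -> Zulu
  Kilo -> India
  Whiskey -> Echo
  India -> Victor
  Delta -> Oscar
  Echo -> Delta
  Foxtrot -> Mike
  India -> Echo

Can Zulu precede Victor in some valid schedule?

No

There is a dependency chain Victor → Delta → Zulu, so Zulu always comes after Victor.
So no valid ordering can have Zulu before Victor.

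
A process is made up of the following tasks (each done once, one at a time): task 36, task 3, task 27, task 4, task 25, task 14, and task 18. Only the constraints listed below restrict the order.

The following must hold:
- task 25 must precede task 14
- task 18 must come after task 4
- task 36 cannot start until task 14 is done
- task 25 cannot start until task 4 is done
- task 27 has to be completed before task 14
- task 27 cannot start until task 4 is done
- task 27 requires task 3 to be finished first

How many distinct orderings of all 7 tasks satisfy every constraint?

The tasks with no prerequisites are task 3, task 4; any of them can be placed first.
Systematically extending each partial ordering one task at a time and counting, there are 28 complete orderings.

28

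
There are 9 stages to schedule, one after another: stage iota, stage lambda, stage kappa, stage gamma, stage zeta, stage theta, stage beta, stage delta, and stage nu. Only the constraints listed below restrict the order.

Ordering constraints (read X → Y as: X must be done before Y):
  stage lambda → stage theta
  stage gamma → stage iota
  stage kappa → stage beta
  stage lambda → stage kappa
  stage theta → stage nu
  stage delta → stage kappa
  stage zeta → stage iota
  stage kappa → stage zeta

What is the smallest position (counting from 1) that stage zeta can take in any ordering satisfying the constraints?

4

The stages that are forced before stage zeta, directly or transitively, are stage lambda, stage kappa, stage delta. That's 3 stages.
With 3 mandatory predecessors, the earliest stage zeta can sit is position 3+1 = 4, and placing just those 3 first achieves it.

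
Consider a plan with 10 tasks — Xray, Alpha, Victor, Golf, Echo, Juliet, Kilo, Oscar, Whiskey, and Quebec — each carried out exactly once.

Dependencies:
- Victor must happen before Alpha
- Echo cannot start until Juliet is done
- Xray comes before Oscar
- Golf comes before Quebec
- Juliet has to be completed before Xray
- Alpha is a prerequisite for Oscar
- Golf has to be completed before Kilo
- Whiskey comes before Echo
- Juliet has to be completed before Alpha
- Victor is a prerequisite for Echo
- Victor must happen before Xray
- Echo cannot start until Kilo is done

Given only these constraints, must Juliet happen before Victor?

No

Juliet and Victor are not related by any chain of constraints.
So Juliet can come before Victor or after — it is not forced.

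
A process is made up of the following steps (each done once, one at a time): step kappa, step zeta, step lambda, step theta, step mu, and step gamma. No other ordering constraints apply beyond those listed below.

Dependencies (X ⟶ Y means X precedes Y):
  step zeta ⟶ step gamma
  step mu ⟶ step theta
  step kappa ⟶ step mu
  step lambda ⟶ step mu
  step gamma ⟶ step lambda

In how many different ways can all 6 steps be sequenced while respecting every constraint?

The steps with no prerequisites are step kappa, step zeta; any of them can be placed first.
Counting all ways to extend the partial order to a total order gives 4.

4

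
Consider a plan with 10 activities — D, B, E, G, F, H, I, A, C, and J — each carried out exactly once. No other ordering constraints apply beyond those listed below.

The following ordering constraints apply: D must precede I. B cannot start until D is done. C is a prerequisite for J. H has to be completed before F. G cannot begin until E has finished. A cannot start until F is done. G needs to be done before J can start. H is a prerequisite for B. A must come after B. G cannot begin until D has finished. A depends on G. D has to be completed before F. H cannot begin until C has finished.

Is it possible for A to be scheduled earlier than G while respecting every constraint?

No

Following G → A, G must precede A in every valid ordering.
So no valid ordering can have A before G.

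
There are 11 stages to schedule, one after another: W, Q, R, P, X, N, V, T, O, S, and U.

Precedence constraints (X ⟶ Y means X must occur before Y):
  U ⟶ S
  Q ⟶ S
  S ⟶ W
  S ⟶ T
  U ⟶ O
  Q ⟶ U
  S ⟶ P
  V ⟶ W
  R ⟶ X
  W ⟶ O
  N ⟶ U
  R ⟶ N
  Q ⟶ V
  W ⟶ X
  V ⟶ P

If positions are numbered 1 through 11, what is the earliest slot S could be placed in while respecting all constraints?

5

Every stage that must precede S has to come before it. Tracing all chains that end at S, those stages are: Q, R, N, U — 4 in total.
With 4 mandatory predecessors, the earliest S can sit is position 4+1 = 5, and placing just those 4 first achieves it.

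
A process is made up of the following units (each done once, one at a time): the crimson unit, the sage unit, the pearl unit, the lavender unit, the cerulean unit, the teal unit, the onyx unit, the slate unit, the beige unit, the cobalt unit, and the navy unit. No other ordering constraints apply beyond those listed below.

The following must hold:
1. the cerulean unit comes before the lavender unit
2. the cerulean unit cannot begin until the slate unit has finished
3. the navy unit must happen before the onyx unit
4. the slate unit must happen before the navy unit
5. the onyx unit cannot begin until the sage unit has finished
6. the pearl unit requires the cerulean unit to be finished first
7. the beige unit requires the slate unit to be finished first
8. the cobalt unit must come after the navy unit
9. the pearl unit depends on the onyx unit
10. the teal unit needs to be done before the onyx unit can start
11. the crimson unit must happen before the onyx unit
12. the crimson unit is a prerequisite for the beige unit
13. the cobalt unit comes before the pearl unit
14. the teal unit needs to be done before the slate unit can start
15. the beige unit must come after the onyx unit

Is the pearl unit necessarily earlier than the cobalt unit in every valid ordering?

In fact the dependencies run the other way: the cobalt unit → the pearl unit.
So the pearl unit does not have to come before the cobalt unit — it cannot.

No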